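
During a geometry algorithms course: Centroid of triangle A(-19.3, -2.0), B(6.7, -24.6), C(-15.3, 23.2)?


Centroid = ((x_A+x_B+x_C)/3, (y_A+y_B+y_C)/3)
= (((-19.3)+6.7+(-15.3))/3, ((-2)+(-24.6)+23.2)/3)
= (-9.3, -1.1333)

(-9.3, -1.1333)


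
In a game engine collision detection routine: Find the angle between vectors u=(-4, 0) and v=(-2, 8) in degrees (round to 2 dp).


u.v = 8, |u| = sqrt(16) = 4, |v| = sqrt(68) = 8.2462
cos(theta) = u.v/(|u||v|) = 8/sqrt(1088) = 0.242536
theta = acos(0.242536) = 75.96 degrees

75.96 degrees


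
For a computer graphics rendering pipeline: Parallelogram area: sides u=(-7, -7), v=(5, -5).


|u x v| = |(-7)*(-5) - (-7)*5|
= |35 - (-35)| = 70

70


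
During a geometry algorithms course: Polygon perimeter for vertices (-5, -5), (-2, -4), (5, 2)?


Sides: (-5, -5)->(-2, -4): sqrt(10) = 3.162278, (-2, -4)->(5, 2): sqrt(85) = 9.219544, (5, 2)->(-5, -5): sqrt(149) = 12.206556
Sum = 24.588378
Perimeter = 24.5884

24.5884


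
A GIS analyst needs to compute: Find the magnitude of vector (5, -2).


|u| = sqrt(5^2 + (-2)^2) = sqrt(29) = 5.3852

5.3852


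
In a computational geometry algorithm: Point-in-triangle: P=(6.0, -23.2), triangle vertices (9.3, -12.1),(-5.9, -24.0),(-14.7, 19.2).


Cross products: AB x AP = 129.45, BC x BP = -521.12, CA x CP = -369.69
All same sign? no

No, outside


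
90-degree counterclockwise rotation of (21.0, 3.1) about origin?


90° CCW: (x,y) -> (-y, x)
(21,3.1) -> (-3.1, 21)

(-3.1, 21)


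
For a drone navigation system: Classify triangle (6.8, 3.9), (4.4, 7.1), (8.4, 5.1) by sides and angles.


Side lengths squared: AB^2=16, BC^2=20, CA^2=4
Sorted: [4, 16, 20]
By sides: Scalene, By angles: Right

Scalene, Right


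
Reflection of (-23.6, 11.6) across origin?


Reflection over origin: (x,y) -> (-x,-y)
(-23.6, 11.6) -> (23.6, -11.6)

(23.6, -11.6)


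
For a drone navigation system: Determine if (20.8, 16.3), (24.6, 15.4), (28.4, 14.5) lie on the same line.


Cross product: (24.6-20.8)*(14.5-16.3) - (15.4-16.3)*(28.4-20.8)
= 0

Yes, collinear


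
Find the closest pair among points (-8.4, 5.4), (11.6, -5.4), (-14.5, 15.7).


d(P0,P1) = 22.7297, d(P0,P2) = 11.9708, d(P1,P2) = 33.5622
Closest: P0 and P2

Closest pair: (-8.4, 5.4) and (-14.5, 15.7), distance = 11.9708


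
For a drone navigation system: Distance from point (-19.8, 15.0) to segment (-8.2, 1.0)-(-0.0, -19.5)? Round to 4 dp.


Project P onto AB: t = 0 (clamped to [0,1])
Closest point on segment: (-8.2, 1)
Distance: 18.1813

18.1813


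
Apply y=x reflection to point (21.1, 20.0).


Reflection over y=x: (x,y) -> (y,x)
(21.1, 20) -> (20, 21.1)

(20, 21.1)


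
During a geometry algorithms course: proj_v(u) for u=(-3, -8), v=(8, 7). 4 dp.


u.v = -80, |v| = sqrt(113) = 10.6301
Scalar projection = u.v / |v| = -80 / sqrt(113) = -7.5258

-7.5258


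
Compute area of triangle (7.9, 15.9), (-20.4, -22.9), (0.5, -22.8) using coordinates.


Area = |x_A(y_B-y_C) + x_B(y_C-y_A) + x_C(y_A-y_B)|/2
= |(-0.79) + 789.48 + 19.4|/2
= 808.09/2 = 404.045

404.045


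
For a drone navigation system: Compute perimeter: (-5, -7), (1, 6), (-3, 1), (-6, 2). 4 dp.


Sides: (-5, -7)->(1, 6): sqrt(205) = 14.317821, (1, 6)->(-3, 1): sqrt(41) = 6.403124, (-3, 1)->(-6, 2): sqrt(10) = 3.162278, (-6, 2)->(-5, -7): sqrt(82) = 9.055385
Sum = 32.938608
Perimeter = 32.9386

32.9386


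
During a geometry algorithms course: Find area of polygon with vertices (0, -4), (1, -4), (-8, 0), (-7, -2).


Shoelace sum: (0*(-4) - 1*(-4)) + (1*0 - (-8)*(-4)) + ((-8)*(-2) - (-7)*0) + ((-7)*(-4) - 0*(-2))
= 16
Area = |16|/2 = 8

8


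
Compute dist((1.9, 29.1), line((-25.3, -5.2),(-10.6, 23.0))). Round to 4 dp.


|cross product| = 262.83
|line direction| = sqrt(1011.33) = 31.8014
Distance = 262.83/sqrt(1011.33) = 8.2647

8.2647


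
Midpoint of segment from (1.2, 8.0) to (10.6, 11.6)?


M = ((1.2+10.6)/2, (8+11.6)/2)
= (5.9, 9.8)

(5.9, 9.8)


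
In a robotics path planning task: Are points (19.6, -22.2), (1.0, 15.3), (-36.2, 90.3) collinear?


Cross product: (1-19.6)*(90.3-(-22.2)) - (15.3-(-22.2))*((-36.2)-19.6)
= 0

Yes, collinear


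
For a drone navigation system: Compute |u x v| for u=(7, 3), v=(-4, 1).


|u x v| = |7*1 - 3*(-4)|
= |7 - (-12)| = 19

19


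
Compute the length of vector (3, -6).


|u| = sqrt(3^2 + (-6)^2) = sqrt(45) = 6.7082

6.7082


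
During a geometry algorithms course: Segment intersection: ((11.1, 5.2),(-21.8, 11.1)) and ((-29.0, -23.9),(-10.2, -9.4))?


Cross products: d1=-34.37, d2=553.6, d3=1193.98, d4=606.01
d1*d2 < 0 and d3*d4 < 0? no

No, they don't intersect


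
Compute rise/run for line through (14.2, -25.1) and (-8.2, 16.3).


slope = (y2-y1)/(x2-x1) = (16.3-(-25.1))/((-8.2)-14.2) = 41.4/(-22.4) = -1.8482

-1.8482


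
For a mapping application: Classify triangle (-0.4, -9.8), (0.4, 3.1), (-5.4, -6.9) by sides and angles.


Side lengths squared: AB^2=167.05, BC^2=133.64, CA^2=33.41
Sorted: [33.41, 133.64, 167.05]
By sides: Scalene, By angles: Right

Scalene, Right


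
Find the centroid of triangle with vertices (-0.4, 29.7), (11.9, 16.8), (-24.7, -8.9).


Centroid = ((x_A+x_B+x_C)/3, (y_A+y_B+y_C)/3)
= (((-0.4)+11.9+(-24.7))/3, (29.7+16.8+(-8.9))/3)
= (-4.4, 12.5333)

(-4.4, 12.5333)


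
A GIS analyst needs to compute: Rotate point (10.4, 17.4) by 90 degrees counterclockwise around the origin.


90° CCW: (x,y) -> (-y, x)
(10.4,17.4) -> (-17.4, 10.4)

(-17.4, 10.4)


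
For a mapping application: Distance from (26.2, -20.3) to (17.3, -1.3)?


dx=-8.9, dy=19
d^2 = (-8.9)^2 + 19^2 = 440.21
d = sqrt(440.21) = 20.9812

20.9812


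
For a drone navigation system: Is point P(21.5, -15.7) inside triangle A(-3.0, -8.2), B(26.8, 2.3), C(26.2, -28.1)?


Cross products: AB x AP = -480.75, BC x BP = -150.32, CA x CP = -268.55
All same sign? yes

Yes, inside


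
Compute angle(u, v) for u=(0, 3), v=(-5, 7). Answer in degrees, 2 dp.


u.v = 21, |u| = sqrt(9) = 3, |v| = sqrt(74) = 8.6023
cos(theta) = u.v/(|u||v|) = 21/sqrt(666) = 0.813733
theta = acos(0.813733) = 35.54 degrees

35.54 degrees


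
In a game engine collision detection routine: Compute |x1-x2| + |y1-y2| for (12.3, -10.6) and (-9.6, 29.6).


|12.3-(-9.6)| + |(-10.6)-29.6| = 21.9 + 40.2 = 62.1

62.1


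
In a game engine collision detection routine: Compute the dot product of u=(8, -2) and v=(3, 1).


u . v = u_x*v_x + u_y*v_y = 8*3 + (-2)*1
= 24 + (-2) = 22

22


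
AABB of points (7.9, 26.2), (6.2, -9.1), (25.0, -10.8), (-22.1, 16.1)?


x range: [-22.1, 25]
y range: [-10.8, 26.2]
Bounding box: (-22.1,-10.8) to (25,26.2)

(-22.1,-10.8) to (25,26.2)


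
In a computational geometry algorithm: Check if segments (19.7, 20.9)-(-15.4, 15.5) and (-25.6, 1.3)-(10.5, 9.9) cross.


Cross products: d1=317.98, d2=424.9, d3=443.34, d4=336.42
d1*d2 < 0 and d3*d4 < 0? no

No, they don't intersect


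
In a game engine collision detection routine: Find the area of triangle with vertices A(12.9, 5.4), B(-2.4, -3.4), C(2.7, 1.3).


Area = |x_A(y_B-y_C) + x_B(y_C-y_A) + x_C(y_A-y_B)|/2
= |(-60.63) + 9.84 + 23.76|/2
= 27.03/2 = 13.515

13.515


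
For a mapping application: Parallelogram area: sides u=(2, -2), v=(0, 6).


|u x v| = |2*6 - (-2)*0|
= |12 - 0| = 12

12


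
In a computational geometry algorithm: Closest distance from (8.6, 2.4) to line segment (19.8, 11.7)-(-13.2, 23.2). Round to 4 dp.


Project P onto AB: t = 0.2151 (clamped to [0,1])
Closest point on segment: (12.7028, 14.1733)
Distance: 12.4677

12.4677


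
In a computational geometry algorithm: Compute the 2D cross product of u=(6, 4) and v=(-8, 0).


u x v = u_x*v_y - u_y*v_x = 6*0 - 4*(-8)
= 0 - (-32) = 32

32


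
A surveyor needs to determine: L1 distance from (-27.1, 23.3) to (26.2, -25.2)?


|(-27.1)-26.2| + |23.3-(-25.2)| = 53.3 + 48.5 = 101.8

101.8


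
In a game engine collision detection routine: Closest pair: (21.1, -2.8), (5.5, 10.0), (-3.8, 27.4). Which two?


d(P0,P1) = 20.1792, d(P0,P2) = 39.1414, d(P1,P2) = 19.7294
Closest: P1 and P2

Closest pair: (5.5, 10.0) and (-3.8, 27.4), distance = 19.7294


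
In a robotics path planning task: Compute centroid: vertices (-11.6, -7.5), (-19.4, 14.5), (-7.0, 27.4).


Centroid = ((x_A+x_B+x_C)/3, (y_A+y_B+y_C)/3)
= (((-11.6)+(-19.4)+(-7))/3, ((-7.5)+14.5+27.4)/3)
= (-12.6667, 11.4667)

(-12.6667, 11.4667)


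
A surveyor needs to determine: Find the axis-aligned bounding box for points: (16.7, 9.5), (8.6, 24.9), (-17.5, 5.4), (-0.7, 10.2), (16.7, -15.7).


x range: [-17.5, 16.7]
y range: [-15.7, 24.9]
Bounding box: (-17.5,-15.7) to (16.7,24.9)

(-17.5,-15.7) to (16.7,24.9)


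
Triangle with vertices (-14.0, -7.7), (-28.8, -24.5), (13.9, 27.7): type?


Side lengths squared: AB^2=501.28, BC^2=4548.13, CA^2=2031.57
Sorted: [501.28, 2031.57, 4548.13]
By sides: Scalene, By angles: Obtuse

Scalene, Obtuse


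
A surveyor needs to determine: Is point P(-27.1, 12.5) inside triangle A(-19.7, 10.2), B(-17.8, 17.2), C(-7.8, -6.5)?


Cross products: AB x AP = 56.17, BC x BP = -267.41, CA x CP = 96.21
All same sign? no

No, outside


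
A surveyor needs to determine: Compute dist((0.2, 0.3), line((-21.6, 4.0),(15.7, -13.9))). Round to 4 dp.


|cross product| = 252.21
|line direction| = sqrt(1711.7) = 41.3727
Distance = 252.21/sqrt(1711.7) = 6.096

6.096


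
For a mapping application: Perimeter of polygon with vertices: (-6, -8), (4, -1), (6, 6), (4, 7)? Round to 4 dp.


Sides: (-6, -8)->(4, -1): sqrt(149) = 12.206556, (4, -1)->(6, 6): sqrt(53) = 7.28011, (6, 6)->(4, 7): sqrt(5) = 2.236068, (4, 7)->(-6, -8): sqrt(325) = 18.027756
Sum = 39.75049
Perimeter = 39.7505

39.7505


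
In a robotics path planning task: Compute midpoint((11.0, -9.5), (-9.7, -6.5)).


M = ((11+(-9.7))/2, ((-9.5)+(-6.5))/2)
= (0.65, -8)

(0.65, -8)


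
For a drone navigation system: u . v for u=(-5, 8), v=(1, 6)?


u . v = u_x*v_x + u_y*v_y = (-5)*1 + 8*6
= (-5) + 48 = 43

43


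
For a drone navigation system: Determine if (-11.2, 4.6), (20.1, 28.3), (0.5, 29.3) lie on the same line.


Cross product: (20.1-(-11.2))*(29.3-4.6) - (28.3-4.6)*(0.5-(-11.2))
= 495.82

No, not collinear


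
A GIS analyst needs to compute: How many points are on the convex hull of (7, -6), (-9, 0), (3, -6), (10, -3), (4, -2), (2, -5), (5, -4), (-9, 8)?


Convex hull vertices (CCW): (-9, 0), (3, -6), (7, -6), (10, -3), (-9, 8)
Count = 5

5


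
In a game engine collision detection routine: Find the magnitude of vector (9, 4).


|u| = sqrt(9^2 + 4^2) = sqrt(97) = 9.8489

9.8489


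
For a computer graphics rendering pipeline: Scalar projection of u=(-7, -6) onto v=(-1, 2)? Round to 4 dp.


u.v = -5, |v| = sqrt(5) = 2.2361
Scalar projection = u.v / |v| = -5 / sqrt(5) = -2.2361

-2.2361


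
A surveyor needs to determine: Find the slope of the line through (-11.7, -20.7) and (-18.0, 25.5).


slope = (y2-y1)/(x2-x1) = (25.5-(-20.7))/((-18)-(-11.7)) = 46.2/(-6.3) = -7.3333

-7.3333


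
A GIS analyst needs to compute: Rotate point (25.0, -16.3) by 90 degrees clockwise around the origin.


90° CW: (x,y) -> (y, -x)
(25,-16.3) -> (-16.3, -25)

(-16.3, -25)


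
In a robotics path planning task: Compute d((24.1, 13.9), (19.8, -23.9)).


dx=-4.3, dy=-37.8
d^2 = (-4.3)^2 + (-37.8)^2 = 1447.33
d = sqrt(1447.33) = 38.0438

38.0438


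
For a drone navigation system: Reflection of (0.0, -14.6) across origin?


Reflection over origin: (x,y) -> (-x,-y)
(0, -14.6) -> (0, 14.6)

(0, 14.6)


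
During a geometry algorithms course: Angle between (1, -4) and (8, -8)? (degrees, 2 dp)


u.v = 40, |u| = sqrt(17) = 4.1231, |v| = sqrt(128) = 11.3137
cos(theta) = u.v/(|u||v|) = 40/sqrt(2176) = 0.857493
theta = acos(0.857493) = 30.96 degrees

30.96 degrees


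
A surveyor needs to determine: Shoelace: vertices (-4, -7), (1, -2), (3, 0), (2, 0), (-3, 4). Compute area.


Shoelace sum: ((-4)*(-2) - 1*(-7)) + (1*0 - 3*(-2)) + (3*0 - 2*0) + (2*4 - (-3)*0) + ((-3)*(-7) - (-4)*4)
= 66
Area = |66|/2 = 33

33


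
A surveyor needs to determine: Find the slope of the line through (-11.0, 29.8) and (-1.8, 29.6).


slope = (y2-y1)/(x2-x1) = (29.6-29.8)/((-1.8)-(-11)) = (-0.2)/9.2 = -0.0217

-0.0217


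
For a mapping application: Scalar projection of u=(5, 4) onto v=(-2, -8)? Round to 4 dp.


u.v = -42, |v| = sqrt(68) = 8.2462
Scalar projection = u.v / |v| = -42 / sqrt(68) = -5.0932

-5.0932


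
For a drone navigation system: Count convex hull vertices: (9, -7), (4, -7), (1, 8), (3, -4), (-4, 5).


Convex hull vertices (CCW): (-4, 5), (4, -7), (9, -7), (1, 8)
Count = 4

4


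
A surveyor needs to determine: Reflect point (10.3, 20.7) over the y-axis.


Reflection over y-axis: (x,y) -> (-x,y)
(10.3, 20.7) -> (-10.3, 20.7)

(-10.3, 20.7)


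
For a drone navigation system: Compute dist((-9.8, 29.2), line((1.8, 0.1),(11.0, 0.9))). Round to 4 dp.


|cross product| = 277
|line direction| = sqrt(85.28) = 9.2347
Distance = 277/sqrt(85.28) = 29.9955

29.9955


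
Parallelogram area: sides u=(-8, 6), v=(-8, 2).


|u x v| = |(-8)*2 - 6*(-8)|
= |(-16) - (-48)| = 32

32


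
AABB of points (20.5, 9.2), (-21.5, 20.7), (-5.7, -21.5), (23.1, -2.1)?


x range: [-21.5, 23.1]
y range: [-21.5, 20.7]
Bounding box: (-21.5,-21.5) to (23.1,20.7)

(-21.5,-21.5) to (23.1,20.7)


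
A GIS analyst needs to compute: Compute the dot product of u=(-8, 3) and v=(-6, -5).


u . v = u_x*v_x + u_y*v_y = (-8)*(-6) + 3*(-5)
= 48 + (-15) = 33

33


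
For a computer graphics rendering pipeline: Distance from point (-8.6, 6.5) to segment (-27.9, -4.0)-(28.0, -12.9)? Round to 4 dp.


Project P onto AB: t = 0.3076 (clamped to [0,1])
Closest point on segment: (-10.7075, -6.7373)
Distance: 13.404

13.404


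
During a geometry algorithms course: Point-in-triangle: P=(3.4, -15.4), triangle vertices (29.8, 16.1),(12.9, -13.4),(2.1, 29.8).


Cross products: AB x AP = -246.45, BC x BP = 432, CA x CP = -1234.23
All same sign? no

No, outside


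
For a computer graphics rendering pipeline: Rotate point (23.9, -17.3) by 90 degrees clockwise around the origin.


90° CW: (x,y) -> (y, -x)
(23.9,-17.3) -> (-17.3, -23.9)

(-17.3, -23.9)


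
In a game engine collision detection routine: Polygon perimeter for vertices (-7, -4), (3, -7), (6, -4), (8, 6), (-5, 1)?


Sides: (-7, -4)->(3, -7): sqrt(109) = 10.440307, (3, -7)->(6, -4): sqrt(18) = 4.242641, (6, -4)->(8, 6): sqrt(104) = 10.198039, (8, 6)->(-5, 1): sqrt(194) = 13.928388, (-5, 1)->(-7, -4): sqrt(29) = 5.385165
Sum = 44.19454
Perimeter = 44.1945

44.1945


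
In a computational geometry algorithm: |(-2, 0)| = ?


|u| = sqrt((-2)^2 + 0^2) = sqrt(4) = 2

2


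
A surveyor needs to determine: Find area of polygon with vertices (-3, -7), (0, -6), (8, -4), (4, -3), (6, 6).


Shoelace sum: ((-3)*(-6) - 0*(-7)) + (0*(-4) - 8*(-6)) + (8*(-3) - 4*(-4)) + (4*6 - 6*(-3)) + (6*(-7) - (-3)*6)
= 76
Area = |76|/2 = 38

38


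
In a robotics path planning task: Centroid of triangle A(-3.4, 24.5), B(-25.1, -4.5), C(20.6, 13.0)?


Centroid = ((x_A+x_B+x_C)/3, (y_A+y_B+y_C)/3)
= (((-3.4)+(-25.1)+20.6)/3, (24.5+(-4.5)+13)/3)
= (-2.6333, 11)

(-2.6333, 11)


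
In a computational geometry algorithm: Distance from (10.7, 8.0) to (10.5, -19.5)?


dx=-0.2, dy=-27.5
d^2 = (-0.2)^2 + (-27.5)^2 = 756.29
d = sqrt(756.29) = 27.5007

27.5007


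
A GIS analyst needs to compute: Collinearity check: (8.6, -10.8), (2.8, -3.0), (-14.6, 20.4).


Cross product: (2.8-8.6)*(20.4-(-10.8)) - ((-3)-(-10.8))*((-14.6)-8.6)
= 0

Yes, collinear


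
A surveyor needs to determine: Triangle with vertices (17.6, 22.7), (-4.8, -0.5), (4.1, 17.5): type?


Side lengths squared: AB^2=1040, BC^2=403.21, CA^2=209.29
Sorted: [209.29, 403.21, 1040]
By sides: Scalene, By angles: Obtuse

Scalene, Obtuse


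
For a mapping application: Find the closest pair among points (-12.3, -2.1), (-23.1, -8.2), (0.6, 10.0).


d(P0,P1) = 12.4036, d(P0,P2) = 17.6867, d(P1,P2) = 29.8819
Closest: P0 and P1

Closest pair: (-12.3, -2.1) and (-23.1, -8.2), distance = 12.4036


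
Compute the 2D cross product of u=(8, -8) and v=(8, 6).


u x v = u_x*v_y - u_y*v_x = 8*6 - (-8)*8
= 48 - (-64) = 112

112


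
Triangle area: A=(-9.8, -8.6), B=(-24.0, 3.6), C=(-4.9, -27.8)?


Area = |x_A(y_B-y_C) + x_B(y_C-y_A) + x_C(y_A-y_B)|/2
= |(-307.72) + 460.8 + 59.78|/2
= 212.86/2 = 106.43

106.43


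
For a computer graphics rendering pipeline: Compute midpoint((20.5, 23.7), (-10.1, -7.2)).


M = ((20.5+(-10.1))/2, (23.7+(-7.2))/2)
= (5.2, 8.25)

(5.2, 8.25)


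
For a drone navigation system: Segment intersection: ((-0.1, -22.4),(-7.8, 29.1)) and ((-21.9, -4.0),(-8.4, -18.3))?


Cross products: d1=63.34, d2=648.48, d3=981.02, d4=395.88
d1*d2 < 0 and d3*d4 < 0? no

No, they don't intersect


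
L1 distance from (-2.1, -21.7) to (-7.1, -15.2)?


|(-2.1)-(-7.1)| + |(-21.7)-(-15.2)| = 5 + 6.5 = 11.5

11.5


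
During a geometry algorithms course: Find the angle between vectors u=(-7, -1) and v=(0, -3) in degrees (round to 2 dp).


u.v = 3, |u| = sqrt(50) = 7.0711, |v| = sqrt(9) = 3
cos(theta) = u.v/(|u||v|) = 3/sqrt(450) = 0.141421
theta = acos(0.141421) = 81.87 degrees

81.87 degrees


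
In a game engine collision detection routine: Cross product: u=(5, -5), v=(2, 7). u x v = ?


u x v = u_x*v_y - u_y*v_x = 5*7 - (-5)*2
= 35 - (-10) = 45

45


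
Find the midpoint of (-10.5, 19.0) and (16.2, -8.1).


M = (((-10.5)+16.2)/2, (19+(-8.1))/2)
= (2.85, 5.45)

(2.85, 5.45)


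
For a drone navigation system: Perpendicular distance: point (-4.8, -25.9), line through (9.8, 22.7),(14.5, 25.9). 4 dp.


|cross product| = 181.7
|line direction| = sqrt(32.33) = 5.6859
Distance = 181.7/sqrt(32.33) = 31.956

31.956


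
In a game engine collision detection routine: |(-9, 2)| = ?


|u| = sqrt((-9)^2 + 2^2) = sqrt(85) = 9.2195

9.2195


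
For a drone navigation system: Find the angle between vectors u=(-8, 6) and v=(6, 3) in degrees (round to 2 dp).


u.v = -30, |u| = sqrt(100) = 10, |v| = sqrt(45) = 6.7082
cos(theta) = u.v/(|u||v|) = -30/sqrt(4500) = -0.447214
theta = acos(-0.447214) = 116.57 degrees

116.57 degrees


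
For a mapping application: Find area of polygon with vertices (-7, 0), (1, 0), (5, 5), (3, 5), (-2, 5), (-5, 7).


Shoelace sum: ((-7)*0 - 1*0) + (1*5 - 5*0) + (5*5 - 3*5) + (3*5 - (-2)*5) + ((-2)*7 - (-5)*5) + ((-5)*0 - (-7)*7)
= 100
Area = |100|/2 = 50

50


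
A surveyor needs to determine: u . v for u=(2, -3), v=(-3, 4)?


u . v = u_x*v_x + u_y*v_y = 2*(-3) + (-3)*4
= (-6) + (-12) = -18

-18


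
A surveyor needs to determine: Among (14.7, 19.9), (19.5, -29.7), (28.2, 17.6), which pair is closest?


d(P0,P1) = 49.8317, d(P0,P2) = 13.6945, d(P1,P2) = 48.0935
Closest: P0 and P2

Closest pair: (14.7, 19.9) and (28.2, 17.6), distance = 13.6945


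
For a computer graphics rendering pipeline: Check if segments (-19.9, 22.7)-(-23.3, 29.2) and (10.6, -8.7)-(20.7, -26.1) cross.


Cross products: d1=-213.56, d2=-207.07, d3=-91.49, d4=-97.98
d1*d2 < 0 and d3*d4 < 0? no

No, they don't intersect


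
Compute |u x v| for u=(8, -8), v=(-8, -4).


|u x v| = |8*(-4) - (-8)*(-8)|
= |(-32) - 64| = 96

96


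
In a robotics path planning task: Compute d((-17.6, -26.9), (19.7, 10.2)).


dx=37.3, dy=37.1
d^2 = 37.3^2 + 37.1^2 = 2767.7
d = sqrt(2767.7) = 52.6089

52.6089


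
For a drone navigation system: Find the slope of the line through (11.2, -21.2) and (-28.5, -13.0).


slope = (y2-y1)/(x2-x1) = ((-13)-(-21.2))/((-28.5)-11.2) = 8.2/(-39.7) = -0.2065

-0.2065


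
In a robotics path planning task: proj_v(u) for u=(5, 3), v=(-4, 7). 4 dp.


u.v = 1, |v| = sqrt(65) = 8.0623
Scalar projection = u.v / |v| = 1 / sqrt(65) = 0.124

0.124


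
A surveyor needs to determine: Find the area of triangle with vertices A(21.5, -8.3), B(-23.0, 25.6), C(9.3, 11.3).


Area = |x_A(y_B-y_C) + x_B(y_C-y_A) + x_C(y_A-y_B)|/2
= |307.45 + (-450.8) + (-315.27)|/2
= 458.62/2 = 229.31

229.31


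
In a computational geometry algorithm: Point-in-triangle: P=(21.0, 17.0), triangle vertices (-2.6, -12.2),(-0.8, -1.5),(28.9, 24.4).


Cross products: AB x AP = -199.96, BC x BP = -15.17, CA x CP = -56.04
All same sign? yes

Yes, inside


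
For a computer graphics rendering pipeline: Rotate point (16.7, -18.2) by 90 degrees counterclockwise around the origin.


90° CCW: (x,y) -> (-y, x)
(16.7,-18.2) -> (18.2, 16.7)

(18.2, 16.7)


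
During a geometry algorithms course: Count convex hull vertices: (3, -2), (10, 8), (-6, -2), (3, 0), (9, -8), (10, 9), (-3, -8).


Convex hull vertices (CCW): (-6, -2), (-3, -8), (9, -8), (10, 8), (10, 9)
Count = 5

5


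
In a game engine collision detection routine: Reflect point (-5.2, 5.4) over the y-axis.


Reflection over y-axis: (x,y) -> (-x,y)
(-5.2, 5.4) -> (5.2, 5.4)

(5.2, 5.4)


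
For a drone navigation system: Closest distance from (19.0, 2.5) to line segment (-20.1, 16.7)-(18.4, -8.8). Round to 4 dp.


Project P onto AB: t = 0.8757 (clamped to [0,1])
Closest point on segment: (13.6148, -5.6306)
Distance: 9.7523

9.7523


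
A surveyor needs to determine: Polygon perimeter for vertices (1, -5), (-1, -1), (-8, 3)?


Sides: (1, -5)->(-1, -1): sqrt(20) = 4.472136, (-1, -1)->(-8, 3): sqrt(65) = 8.062258, (-8, 3)->(1, -5): sqrt(145) = 12.041595
Sum = 24.575989
Perimeter = 24.576

24.576


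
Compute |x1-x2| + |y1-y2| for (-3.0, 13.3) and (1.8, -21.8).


|(-3)-1.8| + |13.3-(-21.8)| = 4.8 + 35.1 = 39.9

39.9


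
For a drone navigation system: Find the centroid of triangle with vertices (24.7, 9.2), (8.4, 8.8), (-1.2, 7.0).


Centroid = ((x_A+x_B+x_C)/3, (y_A+y_B+y_C)/3)
= ((24.7+8.4+(-1.2))/3, (9.2+8.8+7)/3)
= (10.6333, 8.3333)

(10.6333, 8.3333)


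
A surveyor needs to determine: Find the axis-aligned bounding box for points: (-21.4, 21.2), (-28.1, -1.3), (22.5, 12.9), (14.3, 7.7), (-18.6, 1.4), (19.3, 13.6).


x range: [-28.1, 22.5]
y range: [-1.3, 21.2]
Bounding box: (-28.1,-1.3) to (22.5,21.2)

(-28.1,-1.3) to (22.5,21.2)


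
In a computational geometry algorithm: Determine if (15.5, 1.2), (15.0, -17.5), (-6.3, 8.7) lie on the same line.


Cross product: (15-15.5)*(8.7-1.2) - ((-17.5)-1.2)*((-6.3)-15.5)
= -411.41

No, not collinear


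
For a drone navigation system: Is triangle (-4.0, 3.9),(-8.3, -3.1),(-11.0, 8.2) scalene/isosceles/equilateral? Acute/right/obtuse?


Side lengths squared: AB^2=67.49, BC^2=134.98, CA^2=67.49
Sorted: [67.49, 67.49, 134.98]
By sides: Isosceles, By angles: Right

Isosceles, Right


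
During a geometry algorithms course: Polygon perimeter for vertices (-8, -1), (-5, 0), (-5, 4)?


Sides: (-8, -1)->(-5, 0): sqrt(10) = 3.162278, (-5, 0)->(-5, 4): sqrt(16) = 4, (-5, 4)->(-8, -1): sqrt(34) = 5.830952
Sum = 12.99323
Perimeter = 12.9932

12.9932


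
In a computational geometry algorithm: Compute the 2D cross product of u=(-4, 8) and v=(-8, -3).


u x v = u_x*v_y - u_y*v_x = (-4)*(-3) - 8*(-8)
= 12 - (-64) = 76

76


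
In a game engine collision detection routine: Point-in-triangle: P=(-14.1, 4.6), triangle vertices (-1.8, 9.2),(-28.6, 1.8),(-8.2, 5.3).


Cross products: AB x AP = 32.26, BC x BP = 6.37, CA x CP = 18.53
All same sign? yes

Yes, inside


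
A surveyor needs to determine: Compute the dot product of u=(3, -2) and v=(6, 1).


u . v = u_x*v_x + u_y*v_y = 3*6 + (-2)*1
= 18 + (-2) = 16

16


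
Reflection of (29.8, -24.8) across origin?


Reflection over origin: (x,y) -> (-x,-y)
(29.8, -24.8) -> (-29.8, 24.8)

(-29.8, 24.8)


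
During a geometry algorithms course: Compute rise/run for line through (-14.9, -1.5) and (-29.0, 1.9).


slope = (y2-y1)/(x2-x1) = (1.9-(-1.5))/((-29)-(-14.9)) = 3.4/(-14.1) = -0.2411

-0.2411


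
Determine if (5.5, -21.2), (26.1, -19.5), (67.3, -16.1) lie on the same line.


Cross product: (26.1-5.5)*((-16.1)-(-21.2)) - ((-19.5)-(-21.2))*(67.3-5.5)
= 0

Yes, collinear


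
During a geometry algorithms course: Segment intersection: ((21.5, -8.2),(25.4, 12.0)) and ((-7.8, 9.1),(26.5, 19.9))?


Cross products: d1=-909.83, d2=-259.09, d3=659.33, d4=8.59
d1*d2 < 0 and d3*d4 < 0? no

No, they don't intersect


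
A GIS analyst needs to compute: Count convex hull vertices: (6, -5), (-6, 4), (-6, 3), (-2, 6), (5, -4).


Convex hull vertices (CCW): (-6, 3), (6, -5), (-2, 6), (-6, 4)
Count = 4

4


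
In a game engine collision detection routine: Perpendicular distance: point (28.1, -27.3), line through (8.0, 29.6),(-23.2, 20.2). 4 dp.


|cross product| = 1964.22
|line direction| = sqrt(1061.8) = 32.5853
Distance = 1964.22/sqrt(1061.8) = 60.2794

60.2794


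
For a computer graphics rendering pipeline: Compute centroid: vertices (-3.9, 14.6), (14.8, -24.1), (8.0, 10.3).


Centroid = ((x_A+x_B+x_C)/3, (y_A+y_B+y_C)/3)
= (((-3.9)+14.8+8)/3, (14.6+(-24.1)+10.3)/3)
= (6.3, 0.2667)

(6.3, 0.2667)


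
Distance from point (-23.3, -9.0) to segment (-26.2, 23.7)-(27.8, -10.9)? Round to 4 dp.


Project P onto AB: t = 0.3131 (clamped to [0,1])
Closest point on segment: (-9.2901, 12.8651)
Distance: 25.9685

25.9685


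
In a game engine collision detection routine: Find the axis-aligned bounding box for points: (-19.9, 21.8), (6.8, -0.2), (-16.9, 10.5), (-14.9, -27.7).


x range: [-19.9, 6.8]
y range: [-27.7, 21.8]
Bounding box: (-19.9,-27.7) to (6.8,21.8)

(-19.9,-27.7) to (6.8,21.8)


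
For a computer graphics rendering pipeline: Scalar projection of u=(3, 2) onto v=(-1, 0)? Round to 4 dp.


u.v = -3, |v| = sqrt(1) = 1
Scalar projection = u.v / |v| = -3 / sqrt(1) = -3

-3


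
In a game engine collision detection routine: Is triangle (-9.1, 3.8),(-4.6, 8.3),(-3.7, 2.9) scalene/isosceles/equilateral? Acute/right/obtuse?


Side lengths squared: AB^2=40.5, BC^2=29.97, CA^2=29.97
Sorted: [29.97, 29.97, 40.5]
By sides: Isosceles, By angles: Acute

Isosceles, Acute


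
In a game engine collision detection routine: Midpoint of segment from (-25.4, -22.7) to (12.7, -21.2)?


M = (((-25.4)+12.7)/2, ((-22.7)+(-21.2))/2)
= (-6.35, -21.95)

(-6.35, -21.95)


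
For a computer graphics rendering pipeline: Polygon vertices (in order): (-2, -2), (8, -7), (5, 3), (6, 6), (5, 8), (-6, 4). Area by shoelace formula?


Shoelace sum: ((-2)*(-7) - 8*(-2)) + (8*3 - 5*(-7)) + (5*6 - 6*3) + (6*8 - 5*6) + (5*4 - (-6)*8) + ((-6)*(-2) - (-2)*4)
= 207
Area = |207|/2 = 103.5

103.5


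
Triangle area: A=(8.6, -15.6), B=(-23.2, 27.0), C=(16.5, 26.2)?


Area = |x_A(y_B-y_C) + x_B(y_C-y_A) + x_C(y_A-y_B)|/2
= |6.88 + (-969.76) + (-702.9)|/2
= 1665.78/2 = 832.89

832.89


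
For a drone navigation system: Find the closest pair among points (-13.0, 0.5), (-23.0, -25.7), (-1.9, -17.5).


d(P0,P1) = 28.0435, d(P0,P2) = 21.1473, d(P1,P2) = 22.6374
Closest: P0 and P2

Closest pair: (-13.0, 0.5) and (-1.9, -17.5), distance = 21.1473


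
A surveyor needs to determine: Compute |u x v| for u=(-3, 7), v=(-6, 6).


|u x v| = |(-3)*6 - 7*(-6)|
= |(-18) - (-42)| = 24

24


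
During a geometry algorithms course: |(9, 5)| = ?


|u| = sqrt(9^2 + 5^2) = sqrt(106) = 10.2956

10.2956


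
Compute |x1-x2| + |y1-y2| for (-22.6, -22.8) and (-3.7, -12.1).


|(-22.6)-(-3.7)| + |(-22.8)-(-12.1)| = 18.9 + 10.7 = 29.6

29.6


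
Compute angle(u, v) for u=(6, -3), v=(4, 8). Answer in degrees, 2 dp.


u.v = 0, |u| = sqrt(45) = 6.7082, |v| = sqrt(80) = 8.9443
cos(theta) = u.v/(|u||v|) = 0/sqrt(3600) = 0
theta = acos(0) = 90 degrees

90 degrees


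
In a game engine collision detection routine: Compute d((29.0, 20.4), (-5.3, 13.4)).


dx=-34.3, dy=-7
d^2 = (-34.3)^2 + (-7)^2 = 1225.49
d = sqrt(1225.49) = 35.007

35.007


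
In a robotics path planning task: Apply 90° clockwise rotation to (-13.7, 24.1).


90° CW: (x,y) -> (y, -x)
(-13.7,24.1) -> (24.1, 13.7)

(24.1, 13.7)


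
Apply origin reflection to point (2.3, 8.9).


Reflection over origin: (x,y) -> (-x,-y)
(2.3, 8.9) -> (-2.3, -8.9)

(-2.3, -8.9)


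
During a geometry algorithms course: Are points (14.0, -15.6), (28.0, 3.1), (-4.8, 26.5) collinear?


Cross product: (28-14)*(26.5-(-15.6)) - (3.1-(-15.6))*((-4.8)-14)
= 940.96

No, not collinear


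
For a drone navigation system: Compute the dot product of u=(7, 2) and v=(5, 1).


u . v = u_x*v_x + u_y*v_y = 7*5 + 2*1
= 35 + 2 = 37

37


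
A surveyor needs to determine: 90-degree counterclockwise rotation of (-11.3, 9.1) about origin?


90° CCW: (x,y) -> (-y, x)
(-11.3,9.1) -> (-9.1, -11.3)

(-9.1, -11.3)


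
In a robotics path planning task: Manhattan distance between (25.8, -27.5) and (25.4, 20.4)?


|25.8-25.4| + |(-27.5)-20.4| = 0.4 + 47.9 = 48.3

48.3


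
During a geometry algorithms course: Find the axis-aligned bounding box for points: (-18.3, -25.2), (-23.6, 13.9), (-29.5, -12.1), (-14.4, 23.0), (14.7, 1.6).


x range: [-29.5, 14.7]
y range: [-25.2, 23]
Bounding box: (-29.5,-25.2) to (14.7,23)

(-29.5,-25.2) to (14.7,23)


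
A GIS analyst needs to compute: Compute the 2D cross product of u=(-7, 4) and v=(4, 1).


u x v = u_x*v_y - u_y*v_x = (-7)*1 - 4*4
= (-7) - 16 = -23

-23


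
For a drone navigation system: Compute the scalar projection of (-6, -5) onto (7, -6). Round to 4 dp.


u.v = -12, |v| = sqrt(85) = 9.2195
Scalar projection = u.v / |v| = -12 / sqrt(85) = -1.3016

-1.3016


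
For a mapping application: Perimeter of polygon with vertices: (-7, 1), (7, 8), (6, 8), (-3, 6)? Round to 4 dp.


Sides: (-7, 1)->(7, 8): sqrt(245) = 15.652476, (7, 8)->(6, 8): sqrt(1) = 1, (6, 8)->(-3, 6): sqrt(85) = 9.219544, (-3, 6)->(-7, 1): sqrt(41) = 6.403124
Sum = 32.275144
Perimeter = 32.2751

32.2751


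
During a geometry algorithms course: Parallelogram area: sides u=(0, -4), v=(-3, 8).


|u x v| = |0*8 - (-4)*(-3)|
= |0 - 12| = 12

12


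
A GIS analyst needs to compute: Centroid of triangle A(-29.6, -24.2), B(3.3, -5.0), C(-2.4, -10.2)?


Centroid = ((x_A+x_B+x_C)/3, (y_A+y_B+y_C)/3)
= (((-29.6)+3.3+(-2.4))/3, ((-24.2)+(-5)+(-10.2))/3)
= (-9.5667, -13.1333)

(-9.5667, -13.1333)


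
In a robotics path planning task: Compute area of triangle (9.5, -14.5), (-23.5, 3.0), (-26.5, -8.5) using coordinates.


Area = |x_A(y_B-y_C) + x_B(y_C-y_A) + x_C(y_A-y_B)|/2
= |109.25 + (-141) + 463.75|/2
= 432/2 = 216

216


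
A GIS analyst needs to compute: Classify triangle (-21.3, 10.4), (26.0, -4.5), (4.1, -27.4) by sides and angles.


Side lengths squared: AB^2=2459.3, BC^2=1004.02, CA^2=2074
Sorted: [1004.02, 2074, 2459.3]
By sides: Scalene, By angles: Acute

Scalene, Acute


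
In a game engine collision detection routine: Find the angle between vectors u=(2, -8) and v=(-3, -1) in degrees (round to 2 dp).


u.v = 2, |u| = sqrt(68) = 8.2462, |v| = sqrt(10) = 3.1623
cos(theta) = u.v/(|u||v|) = 2/sqrt(680) = 0.076696
theta = acos(0.076696) = 85.6 degrees

85.6 degrees


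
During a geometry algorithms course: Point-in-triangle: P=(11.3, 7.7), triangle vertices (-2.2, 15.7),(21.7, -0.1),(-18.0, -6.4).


Cross products: AB x AP = 22.1, BC x BP = -375.18, CA x CP = -424.75
All same sign? no

No, outside


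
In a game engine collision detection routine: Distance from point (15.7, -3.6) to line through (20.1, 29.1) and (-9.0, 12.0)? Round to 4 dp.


|cross product| = 876.33
|line direction| = sqrt(1139.22) = 33.7523
Distance = 876.33/sqrt(1139.22) = 25.9635

25.9635


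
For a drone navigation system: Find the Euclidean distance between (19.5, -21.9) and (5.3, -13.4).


dx=-14.2, dy=8.5
d^2 = (-14.2)^2 + 8.5^2 = 273.89
d = sqrt(273.89) = 16.5496

16.5496


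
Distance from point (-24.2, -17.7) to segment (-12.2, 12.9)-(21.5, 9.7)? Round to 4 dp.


Project P onto AB: t = 0 (clamped to [0,1])
Closest point on segment: (-12.2, 12.9)
Distance: 32.8688

32.8688


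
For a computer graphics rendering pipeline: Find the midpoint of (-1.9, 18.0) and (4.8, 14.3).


M = (((-1.9)+4.8)/2, (18+14.3)/2)
= (1.45, 16.15)

(1.45, 16.15)


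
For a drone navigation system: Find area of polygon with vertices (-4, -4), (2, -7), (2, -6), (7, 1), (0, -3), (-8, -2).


Shoelace sum: ((-4)*(-7) - 2*(-4)) + (2*(-6) - 2*(-7)) + (2*1 - 7*(-6)) + (7*(-3) - 0*1) + (0*(-2) - (-8)*(-3)) + ((-8)*(-4) - (-4)*(-2))
= 61
Area = |61|/2 = 30.5

30.5


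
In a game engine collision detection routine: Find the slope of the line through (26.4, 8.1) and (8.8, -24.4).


slope = (y2-y1)/(x2-x1) = ((-24.4)-8.1)/(8.8-26.4) = (-32.5)/(-17.6) = 1.8466

1.8466


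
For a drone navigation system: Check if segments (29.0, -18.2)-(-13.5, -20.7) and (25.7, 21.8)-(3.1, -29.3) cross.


Cross products: d1=1072.63, d2=-1042.62, d3=-1708.25, d4=407
d1*d2 < 0 and d3*d4 < 0? yes

Yes, they intersect


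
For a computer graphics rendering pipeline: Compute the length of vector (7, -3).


|u| = sqrt(7^2 + (-3)^2) = sqrt(58) = 7.6158

7.6158


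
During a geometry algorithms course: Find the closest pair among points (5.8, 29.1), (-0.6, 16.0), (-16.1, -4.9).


d(P0,P1) = 14.5798, d(P0,P2) = 40.4427, d(P1,P2) = 26.0204
Closest: P0 and P1

Closest pair: (5.8, 29.1) and (-0.6, 16.0), distance = 14.5798


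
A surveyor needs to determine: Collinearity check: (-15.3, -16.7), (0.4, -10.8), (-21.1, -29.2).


Cross product: (0.4-(-15.3))*((-29.2)-(-16.7)) - ((-10.8)-(-16.7))*((-21.1)-(-15.3))
= -162.03

No, not collinear


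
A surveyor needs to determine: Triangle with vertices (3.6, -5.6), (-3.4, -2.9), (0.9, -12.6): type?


Side lengths squared: AB^2=56.29, BC^2=112.58, CA^2=56.29
Sorted: [56.29, 56.29, 112.58]
By sides: Isosceles, By angles: Right

Isosceles, Right


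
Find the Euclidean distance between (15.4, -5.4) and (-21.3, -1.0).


dx=-36.7, dy=4.4
d^2 = (-36.7)^2 + 4.4^2 = 1366.25
d = sqrt(1366.25) = 36.9628

36.9628


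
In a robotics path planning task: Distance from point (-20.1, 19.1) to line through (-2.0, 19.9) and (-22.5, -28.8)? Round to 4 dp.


|cross product| = 865.07
|line direction| = sqrt(2791.94) = 52.8388
Distance = 865.07/sqrt(2791.94) = 16.3719

16.3719


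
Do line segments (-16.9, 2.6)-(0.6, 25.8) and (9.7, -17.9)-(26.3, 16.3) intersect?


Cross products: d1=1250.02, d2=1036.64, d3=-975.87, d4=-762.49
d1*d2 < 0 and d3*d4 < 0? no

No, they don't intersect


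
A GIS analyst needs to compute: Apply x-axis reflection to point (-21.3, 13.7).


Reflection over x-axis: (x,y) -> (x,-y)
(-21.3, 13.7) -> (-21.3, -13.7)

(-21.3, -13.7)


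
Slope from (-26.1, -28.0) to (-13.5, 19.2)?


slope = (y2-y1)/(x2-x1) = (19.2-(-28))/((-13.5)-(-26.1)) = 47.2/12.6 = 3.746

3.746


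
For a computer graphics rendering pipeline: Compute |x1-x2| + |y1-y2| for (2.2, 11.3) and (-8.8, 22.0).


|2.2-(-8.8)| + |11.3-22| = 11 + 10.7 = 21.7

21.7


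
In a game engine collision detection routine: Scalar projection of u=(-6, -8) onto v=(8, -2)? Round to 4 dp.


u.v = -32, |v| = sqrt(68) = 8.2462
Scalar projection = u.v / |v| = -32 / sqrt(68) = -3.8806

-3.8806


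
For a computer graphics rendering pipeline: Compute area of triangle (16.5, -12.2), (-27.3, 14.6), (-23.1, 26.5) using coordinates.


Area = |x_A(y_B-y_C) + x_B(y_C-y_A) + x_C(y_A-y_B)|/2
= |(-196.35) + (-1056.51) + 619.08|/2
= 633.78/2 = 316.89

316.89


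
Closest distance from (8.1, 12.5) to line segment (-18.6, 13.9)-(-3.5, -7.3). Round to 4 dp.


Project P onto AB: t = 0.6389 (clamped to [0,1])
Closest point on segment: (-8.952, 0.3545)
Distance: 20.9353

20.9353


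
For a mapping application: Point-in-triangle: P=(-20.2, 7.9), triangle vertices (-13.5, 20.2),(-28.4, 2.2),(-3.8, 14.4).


Cross products: AB x AP = 62.67, BC x BP = 40.18, CA x CP = 158.17
All same sign? yes

Yes, inside


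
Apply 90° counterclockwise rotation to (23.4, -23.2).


90° CCW: (x,y) -> (-y, x)
(23.4,-23.2) -> (23.2, 23.4)

(23.2, 23.4)


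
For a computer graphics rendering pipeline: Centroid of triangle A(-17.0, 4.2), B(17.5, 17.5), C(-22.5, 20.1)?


Centroid = ((x_A+x_B+x_C)/3, (y_A+y_B+y_C)/3)
= (((-17)+17.5+(-22.5))/3, (4.2+17.5+20.1)/3)
= (-7.3333, 13.9333)

(-7.3333, 13.9333)


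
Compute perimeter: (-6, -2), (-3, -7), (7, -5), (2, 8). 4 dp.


Sides: (-6, -2)->(-3, -7): sqrt(34) = 5.830952, (-3, -7)->(7, -5): sqrt(104) = 10.198039, (7, -5)->(2, 8): sqrt(194) = 13.928388, (2, 8)->(-6, -2): sqrt(164) = 12.806248
Sum = 42.763627
Perimeter = 42.7636

42.7636


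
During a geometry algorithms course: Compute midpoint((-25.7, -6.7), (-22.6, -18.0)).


M = (((-25.7)+(-22.6))/2, ((-6.7)+(-18))/2)
= (-24.15, -12.35)

(-24.15, -12.35)


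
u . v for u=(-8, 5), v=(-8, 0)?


u . v = u_x*v_x + u_y*v_y = (-8)*(-8) + 5*0
= 64 + 0 = 64

64


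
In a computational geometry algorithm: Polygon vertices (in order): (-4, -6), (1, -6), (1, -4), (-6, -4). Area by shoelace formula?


Shoelace sum: ((-4)*(-6) - 1*(-6)) + (1*(-4) - 1*(-6)) + (1*(-4) - (-6)*(-4)) + ((-6)*(-6) - (-4)*(-4))
= 24
Area = |24|/2 = 12

12


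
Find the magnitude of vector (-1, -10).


|u| = sqrt((-1)^2 + (-10)^2) = sqrt(101) = 10.0499

10.0499


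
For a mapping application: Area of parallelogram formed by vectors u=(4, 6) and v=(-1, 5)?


|u x v| = |4*5 - 6*(-1)|
= |20 - (-6)| = 26

26


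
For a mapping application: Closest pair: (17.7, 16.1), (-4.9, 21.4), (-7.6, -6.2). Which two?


d(P0,P1) = 23.2131, d(P0,P2) = 33.7251, d(P1,P2) = 27.7318
Closest: P0 and P1

Closest pair: (17.7, 16.1) and (-4.9, 21.4), distance = 23.2131


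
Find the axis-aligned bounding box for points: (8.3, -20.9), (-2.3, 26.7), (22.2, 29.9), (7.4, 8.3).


x range: [-2.3, 22.2]
y range: [-20.9, 29.9]
Bounding box: (-2.3,-20.9) to (22.2,29.9)

(-2.3,-20.9) to (22.2,29.9)


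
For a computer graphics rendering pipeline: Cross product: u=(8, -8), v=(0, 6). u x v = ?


u x v = u_x*v_y - u_y*v_x = 8*6 - (-8)*0
= 48 - 0 = 48

48


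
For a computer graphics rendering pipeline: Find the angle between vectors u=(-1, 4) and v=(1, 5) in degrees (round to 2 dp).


u.v = 19, |u| = sqrt(17) = 4.1231, |v| = sqrt(26) = 5.099
cos(theta) = u.v/(|u||v|) = 19/sqrt(442) = 0.903738
theta = acos(0.903738) = 25.35 degrees

25.35 degrees


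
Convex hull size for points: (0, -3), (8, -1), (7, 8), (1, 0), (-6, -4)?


Convex hull vertices (CCW): (-6, -4), (0, -3), (8, -1), (7, 8)
Count = 4

4


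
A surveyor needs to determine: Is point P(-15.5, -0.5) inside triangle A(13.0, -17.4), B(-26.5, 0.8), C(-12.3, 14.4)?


Cross products: AB x AP = -148.85, BC x BP = -168.06, CA x CP = -478.73
All same sign? yes

Yes, inside


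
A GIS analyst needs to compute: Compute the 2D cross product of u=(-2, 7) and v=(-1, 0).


u x v = u_x*v_y - u_y*v_x = (-2)*0 - 7*(-1)
= 0 - (-7) = 7

7


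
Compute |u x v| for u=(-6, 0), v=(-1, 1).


|u x v| = |(-6)*1 - 0*(-1)|
= |(-6) - 0| = 6

6


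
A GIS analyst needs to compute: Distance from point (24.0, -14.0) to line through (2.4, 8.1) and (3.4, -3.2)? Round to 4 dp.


|cross product| = 221.98
|line direction| = sqrt(128.69) = 11.3442
Distance = 221.98/sqrt(128.69) = 19.5678

19.5678


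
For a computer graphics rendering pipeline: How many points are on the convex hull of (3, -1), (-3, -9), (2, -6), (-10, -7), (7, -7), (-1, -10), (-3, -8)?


Convex hull vertices (CCW): (-10, -7), (-1, -10), (7, -7), (3, -1)
Count = 4

4


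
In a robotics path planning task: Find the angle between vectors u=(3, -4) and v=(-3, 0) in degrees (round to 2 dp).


u.v = -9, |u| = sqrt(25) = 5, |v| = sqrt(9) = 3
cos(theta) = u.v/(|u||v|) = -9/sqrt(225) = -0.6
theta = acos(-0.6) = 126.87 degrees

126.87 degrees
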